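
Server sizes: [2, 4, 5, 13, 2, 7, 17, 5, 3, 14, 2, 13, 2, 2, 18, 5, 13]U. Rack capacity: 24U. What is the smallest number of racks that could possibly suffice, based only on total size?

Total size = 2 + 4 + 5 + 13 + 2 + 7 + 17 + 5 + 3 + 14 + 2 + 13 + 2 + 2 + 18 + 5 + 13 = 127U.
⌈127 / 24⌉ = 6.

6 racks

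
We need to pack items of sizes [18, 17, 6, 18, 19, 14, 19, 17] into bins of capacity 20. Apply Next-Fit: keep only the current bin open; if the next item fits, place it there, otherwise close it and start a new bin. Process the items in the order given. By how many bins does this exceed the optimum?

Next-Fit: [18] [17] [6] [18] [19] [14] [19] [17] → 8 bins.
Total size 128; any packing needs at least ⌈128/20⌉ = 7 bins.
An optimal packing achieves that bound: [19] [19] [18] [18] [17] [17] [14,6] → 7 bins.
Excess: 8 − 7 = 1.

1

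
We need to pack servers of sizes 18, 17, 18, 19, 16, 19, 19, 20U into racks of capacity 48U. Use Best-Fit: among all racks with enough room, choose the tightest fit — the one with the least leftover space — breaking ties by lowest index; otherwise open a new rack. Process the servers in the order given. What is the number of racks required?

rack 1: place 18U, 30U left
rack 1: place 17U, 13U left
rack 2: place 18U, 30U left
rack 2: place 19U, 11U left
rack 3: place 16U, 32U left
rack 3: place 19U, 13U left
rack 4: place 19U, 29U left
rack 4: place 20U, 9U left

4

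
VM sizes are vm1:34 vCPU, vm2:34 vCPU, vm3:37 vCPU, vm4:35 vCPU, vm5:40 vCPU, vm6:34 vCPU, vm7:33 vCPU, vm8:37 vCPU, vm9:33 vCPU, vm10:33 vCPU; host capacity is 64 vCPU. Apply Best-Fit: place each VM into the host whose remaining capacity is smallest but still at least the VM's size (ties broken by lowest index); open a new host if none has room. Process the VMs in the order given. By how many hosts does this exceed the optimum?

0

Best-Fit: [34] [34] [37] [35] [40] [34] [33] [37] [33] [33] → 10 hosts.
10 VMs exceed 32 vCPU (half the capacity), and no two of those can share a host, so at least 10 hosts are needed.
So 10 is already optimal.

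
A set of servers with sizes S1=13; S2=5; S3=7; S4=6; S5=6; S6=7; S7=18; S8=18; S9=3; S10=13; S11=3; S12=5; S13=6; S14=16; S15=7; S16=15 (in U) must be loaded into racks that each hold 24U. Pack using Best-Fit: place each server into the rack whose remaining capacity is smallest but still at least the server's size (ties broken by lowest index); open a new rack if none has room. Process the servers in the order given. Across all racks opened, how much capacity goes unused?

20

rack 1: place S1 (13U), 11U left
rack 1: place S2 (5U), 6U left
rack 2: place S3 (7U), 17U left
rack 1: place S4 (6U), 0U left
rack 2: place S5 (6U), 11U left
rack 2: place S6 (7U), 4U left
rack 3: place S7 (18U), 6U left
rack 4: place S8 (18U), 6U left
rack 2: place S9 (3U), 1U left
rack 5: place S10 (13U), 11U left
rack 3: place S11 (3U), 3U left
rack 4: place S12 (5U), 1U left
rack 5: place S13 (6U), 5U left
rack 6: place S14 (16U), 8U left
rack 6: place S15 (7U), 1U left
rack 7: place S16 (15U), 9U left
7 racks × 24U = 168U; used 148U; unused 20U.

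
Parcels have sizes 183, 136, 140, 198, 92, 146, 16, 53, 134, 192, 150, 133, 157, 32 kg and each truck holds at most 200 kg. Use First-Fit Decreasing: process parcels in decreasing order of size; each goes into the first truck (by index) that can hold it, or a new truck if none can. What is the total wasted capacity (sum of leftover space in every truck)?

Sorted descending: 198, 192, 183, 157, 150, 146, 140, 136, 134, 133, 92, 53, 32, 16.
truck 1: place 198 kg, 2 kg left
truck 2: place 192 kg, 8 kg left
truck 3: place 183 kg, 17 kg left
truck 4: place 157 kg, 43 kg left
truck 5: place 150 kg, 50 kg left
truck 6: place 146 kg, 54 kg left
truck 7: place 140 kg, 60 kg left
truck 8: place 136 kg, 64 kg left
truck 9: place 134 kg, 66 kg left
truck 10: place 133 kg, 67 kg left
truck 11: place 92 kg, 108 kg left
truck 6: place 53 kg, 1 kg left
truck 4: place 32 kg, 11 kg left
truck 3: place 16 kg, 1 kg left
11 trucks × 200 kg = 2200 kg; used 1762 kg; unused 438 kg.

438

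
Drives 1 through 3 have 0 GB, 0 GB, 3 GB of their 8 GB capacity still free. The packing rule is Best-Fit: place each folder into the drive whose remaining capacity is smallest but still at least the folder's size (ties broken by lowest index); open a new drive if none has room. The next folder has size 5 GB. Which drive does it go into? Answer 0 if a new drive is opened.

0

No drive has ≥ 5 GB free, so a new drive is opened.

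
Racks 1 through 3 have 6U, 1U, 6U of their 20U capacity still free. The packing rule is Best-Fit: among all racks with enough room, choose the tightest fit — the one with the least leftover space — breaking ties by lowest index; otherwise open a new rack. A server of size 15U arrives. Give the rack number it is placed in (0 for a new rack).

No rack has ≥ 15U free, so a new rack is opened.

0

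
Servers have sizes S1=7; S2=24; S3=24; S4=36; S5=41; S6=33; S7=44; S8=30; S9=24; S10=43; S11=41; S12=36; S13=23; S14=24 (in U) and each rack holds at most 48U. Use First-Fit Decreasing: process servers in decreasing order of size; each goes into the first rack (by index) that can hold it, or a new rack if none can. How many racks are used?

Sorted descending: 44, 43, 41, 41, 36, 36, 33, 30, 24, 24, 24, 24, 23, 7.
44U → rack 1 (remaining 4U)
43U → rack 2 (remaining 5U)
41U → rack 3 (remaining 7U)
41U → rack 4 (remaining 7U)
36U → rack 5 (remaining 12U)
36U → rack 6 (remaining 12U)
33U → rack 7 (remaining 15U)
30U → rack 8 (remaining 18U)
24U → rack 9 (remaining 24U)
24U → rack 9 (remaining 0U)
24U → rack 10 (remaining 24U)
24U → rack 10 (remaining 0U)
23U → rack 11 (remaining 25U)
7U → rack 3 (remaining 0U)

11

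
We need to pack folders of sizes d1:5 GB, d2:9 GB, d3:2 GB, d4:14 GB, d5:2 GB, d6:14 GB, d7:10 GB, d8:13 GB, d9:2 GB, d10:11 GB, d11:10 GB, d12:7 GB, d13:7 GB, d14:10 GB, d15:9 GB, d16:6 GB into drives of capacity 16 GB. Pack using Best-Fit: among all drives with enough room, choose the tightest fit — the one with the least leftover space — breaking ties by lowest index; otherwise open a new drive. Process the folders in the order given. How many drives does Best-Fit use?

drive 1: place d1 (5 GB), 11 GB left
drive 1: place d2 (9 GB), 2 GB left
drive 1: place d3 (2 GB), 0 GB left
drive 2: place d4 (14 GB), 2 GB left
drive 2: place d5 (2 GB), 0 GB left
drive 3: place d6 (14 GB), 2 GB left
drive 4: place d7 (10 GB), 6 GB left
drive 5: place d8 (13 GB), 3 GB left
drive 3: place d9 (2 GB), 0 GB left
drive 6: place d10 (11 GB), 5 GB left
drive 7: place d11 (10 GB), 6 GB left
drive 8: place d12 (7 GB), 9 GB left
drive 8: place d13 (7 GB), 2 GB left
drive 9: place d14 (10 GB), 6 GB left
drive 10: place d15 (9 GB), 7 GB left
drive 4: place d16 (6 GB), 0 GB left
Final drives: [5,9,2] [14,2] [14,2] [10,6] [13] [11] [10] [7,7] [10] [9].

10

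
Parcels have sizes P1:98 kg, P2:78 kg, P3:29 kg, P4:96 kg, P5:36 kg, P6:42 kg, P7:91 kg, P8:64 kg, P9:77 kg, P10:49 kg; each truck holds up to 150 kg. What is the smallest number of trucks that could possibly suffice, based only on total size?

5

Total size = 98 + 78 + 29 + 96 + 36 + 42 + 91 + 64 + 77 + 49 = 660 kg.
⌈660 / 150⌉ = 5.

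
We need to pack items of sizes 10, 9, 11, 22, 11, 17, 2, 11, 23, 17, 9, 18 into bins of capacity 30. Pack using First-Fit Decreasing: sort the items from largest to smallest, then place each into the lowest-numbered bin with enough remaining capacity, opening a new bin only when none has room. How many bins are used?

6

Sorted descending: 23, 22, 18, 17, 17, 11, 11, 11, 10, 9, 9, 2.
Put 23 in bin 1; 7 remain.
Put 22 in bin 2; 8 remain.
Put 18 in bin 3; 12 remain.
Put 17 in bin 4; 13 remain.
Put 17 in bin 5; 13 remain.
Put 11 in bin 3; 1 remain.
Put 11 in bin 4; 2 remain.
Put 11 in bin 5; 2 remain.
Put 10 in bin 6; 20 remain.
Put 9 in bin 6; 11 remain.
Put 9 in bin 6; 2 remain.
Put 2 in bin 1; 5 remain.
Final bins: [23,2] [22] [18,11] [17,11] [17,11] [10,9,9].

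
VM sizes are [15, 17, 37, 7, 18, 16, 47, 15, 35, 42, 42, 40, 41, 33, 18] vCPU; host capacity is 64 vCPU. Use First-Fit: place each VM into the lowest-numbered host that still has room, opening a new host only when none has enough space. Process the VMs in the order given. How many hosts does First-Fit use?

Put 15 vCPU in host 1; 49 vCPU remain.
Put 17 vCPU in host 1; 32 vCPU remain.
Put 37 vCPU in host 2; 27 vCPU remain.
Put 7 vCPU in host 1; 25 vCPU remain.
Put 18 vCPU in host 1; 7 vCPU remain.
Put 16 vCPU in host 2; 11 vCPU remain.
Put 47 vCPU in host 3; 17 vCPU remain.
Put 15 vCPU in host 3; 2 vCPU remain.
Put 35 vCPU in host 4; 29 vCPU remain.
Put 42 vCPU in host 5; 22 vCPU remain.
Put 42 vCPU in host 6; 22 vCPU remain.
Put 40 vCPU in host 7; 24 vCPU remain.
Put 41 vCPU in host 8; 23 vCPU remain.
Put 33 vCPU in host 9; 31 vCPU remain.
Put 18 vCPU in host 4; 11 vCPU remain.
Final hosts: [15,17,7,18] [37,16] [47,15] [35,18] [42] [42] [40] [41] [33].

9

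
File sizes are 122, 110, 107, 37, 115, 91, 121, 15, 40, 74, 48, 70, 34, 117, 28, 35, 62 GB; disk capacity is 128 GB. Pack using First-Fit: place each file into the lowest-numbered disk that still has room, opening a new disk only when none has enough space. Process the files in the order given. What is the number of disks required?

11

122 GB → disk 1 (remaining 6 GB)
110 GB → disk 2 (remaining 18 GB)
107 GB → disk 3 (remaining 21 GB)
37 GB → disk 4 (remaining 91 GB)
115 GB → disk 5 (remaining 13 GB)
91 GB → disk 4 (remaining 0 GB)
121 GB → disk 6 (remaining 7 GB)
15 GB → disk 2 (remaining 3 GB)
40 GB → disk 7 (remaining 88 GB)
74 GB → disk 7 (remaining 14 GB)
48 GB → disk 8 (remaining 80 GB)
70 GB → disk 8 (remaining 10 GB)
34 GB → disk 9 (remaining 94 GB)
117 GB → disk 10 (remaining 11 GB)
28 GB → disk 9 (remaining 66 GB)
35 GB → disk 9 (remaining 31 GB)
62 GB → disk 11 (remaining 66 GB)
Final disks: [122] [110,15] [107] [37,91] [115] [121] [40,74] [48,70] [34,28,35] [117] [62].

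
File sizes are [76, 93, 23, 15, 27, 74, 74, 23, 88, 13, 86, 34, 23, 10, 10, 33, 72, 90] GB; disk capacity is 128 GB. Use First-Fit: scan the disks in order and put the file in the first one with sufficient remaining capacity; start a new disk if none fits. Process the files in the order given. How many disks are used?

Put 76 GB in disk 1; 52 GB remain.
Put 93 GB in disk 2; 35 GB remain.
Put 23 GB in disk 1; 29 GB remain.
Put 15 GB in disk 1; 14 GB remain.
Put 27 GB in disk 2; 8 GB remain.
Put 74 GB in disk 3; 54 GB remain.
Put 74 GB in disk 4; 54 GB remain.
Put 23 GB in disk 3; 31 GB remain.
Put 88 GB in disk 5; 40 GB remain.
Put 13 GB in disk 1; 1 GB remain.
Put 86 GB in disk 6; 42 GB remain.
Put 34 GB in disk 4; 20 GB remain.
Put 23 GB in disk 3; 8 GB remain.
Put 10 GB in disk 4; 10 GB remain.
Put 10 GB in disk 4; 0 GB remain.
Put 33 GB in disk 5; 7 GB remain.
Put 72 GB in disk 7; 56 GB remain.
Put 90 GB in disk 8; 38 GB remain.

8 disks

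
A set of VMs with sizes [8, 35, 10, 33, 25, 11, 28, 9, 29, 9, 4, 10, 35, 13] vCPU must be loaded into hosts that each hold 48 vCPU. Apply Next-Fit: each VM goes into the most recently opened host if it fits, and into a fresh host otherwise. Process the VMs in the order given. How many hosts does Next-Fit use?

8 vCPU → host 1 (remaining 40 vCPU)
35 vCPU → host 1 (remaining 5 vCPU)
10 vCPU → host 2 (remaining 38 vCPU)
33 vCPU → host 2 (remaining 5 vCPU)
25 vCPU → host 3 (remaining 23 vCPU)
11 vCPU → host 3 (remaining 12 vCPU)
28 vCPU → host 4 (remaining 20 vCPU)
9 vCPU → host 4 (remaining 11 vCPU)
29 vCPU → host 5 (remaining 19 vCPU)
9 vCPU → host 5 (remaining 10 vCPU)
4 vCPU → host 5 (remaining 6 vCPU)
10 vCPU → host 6 (remaining 38 vCPU)
35 vCPU → host 6 (remaining 3 vCPU)
13 vCPU → host 7 (remaining 35 vCPU)

7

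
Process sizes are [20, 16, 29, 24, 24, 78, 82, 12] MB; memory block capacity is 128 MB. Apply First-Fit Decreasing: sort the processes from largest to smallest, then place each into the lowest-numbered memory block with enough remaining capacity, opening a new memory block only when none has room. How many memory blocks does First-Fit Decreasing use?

Sorted descending: 82, 78, 29, 24, 24, 20, 16, 12.
Put 82 MB in memory block 1; 46 MB remain.
Put 78 MB in memory block 2; 50 MB remain.
Put 29 MB in memory block 1; 17 MB remain.
Put 24 MB in memory block 2; 26 MB remain.
Put 24 MB in memory block 2; 2 MB remain.
Put 20 MB in memory block 3; 108 MB remain.
Put 16 MB in memory block 1; 1 MB remain.
Put 12 MB in memory block 3; 96 MB remain.

3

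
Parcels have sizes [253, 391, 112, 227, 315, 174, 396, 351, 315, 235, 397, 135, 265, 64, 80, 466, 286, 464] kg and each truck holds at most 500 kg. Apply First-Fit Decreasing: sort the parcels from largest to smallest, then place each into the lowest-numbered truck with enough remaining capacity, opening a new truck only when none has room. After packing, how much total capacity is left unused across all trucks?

Sorted descending: 466, 464, 397, 396, 391, 351, 315, 315, 286, 265, 253, 235, 227, 174, 135, 112, 80, 64.
Put 466 kg in truck 1; 34 kg remain.
Put 464 kg in truck 2; 36 kg remain.
Put 397 kg in truck 3; 103 kg remain.
Put 396 kg in truck 4; 104 kg remain.
Put 391 kg in truck 5; 109 kg remain.
Put 351 kg in truck 6; 149 kg remain.
Put 315 kg in truck 7; 185 kg remain.
Put 315 kg in truck 8; 185 kg remain.
Put 286 kg in truck 9; 214 kg remain.
Put 265 kg in truck 10; 235 kg remain.
Put 253 kg in truck 11; 247 kg remain.
Put 235 kg in truck 10; 0 kg remain.
Put 227 kg in truck 11; 20 kg remain.
Put 174 kg in truck 7; 11 kg remain.
Put 135 kg in truck 6; 14 kg remain.
Put 112 kg in truck 8; 73 kg remain.
Put 80 kg in truck 3; 23 kg remain.
Put 64 kg in truck 4; 40 kg remain.
11 trucks × 500 kg = 5500 kg; used 4926 kg; unused 574 kg.

574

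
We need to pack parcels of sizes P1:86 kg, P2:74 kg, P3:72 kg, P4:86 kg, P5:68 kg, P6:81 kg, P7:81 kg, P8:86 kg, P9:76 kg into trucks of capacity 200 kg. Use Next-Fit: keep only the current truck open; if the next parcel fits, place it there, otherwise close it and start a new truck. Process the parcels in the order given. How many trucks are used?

Put P1 (86 kg) in truck 1; 114 kg remain.
Put P2 (74 kg) in truck 1; 40 kg remain.
Put P3 (72 kg) in truck 2; 128 kg remain.
Put P4 (86 kg) in truck 2; 42 kg remain.
Put P5 (68 kg) in truck 3; 132 kg remain.
Put P6 (81 kg) in truck 3; 51 kg remain.
Put P7 (81 kg) in truck 4; 119 kg remain.
Put P8 (86 kg) in truck 4; 33 kg remain.
Put P9 (76 kg) in truck 5; 124 kg remain.

5 trucks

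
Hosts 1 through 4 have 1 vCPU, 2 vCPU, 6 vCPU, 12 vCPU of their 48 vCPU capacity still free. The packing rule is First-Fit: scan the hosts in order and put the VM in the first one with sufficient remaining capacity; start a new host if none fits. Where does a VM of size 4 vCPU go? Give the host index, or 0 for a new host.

Hosts with room: host 3 (6 vCPU), host 4 (12 vCPU).
The first with room is host 3.

3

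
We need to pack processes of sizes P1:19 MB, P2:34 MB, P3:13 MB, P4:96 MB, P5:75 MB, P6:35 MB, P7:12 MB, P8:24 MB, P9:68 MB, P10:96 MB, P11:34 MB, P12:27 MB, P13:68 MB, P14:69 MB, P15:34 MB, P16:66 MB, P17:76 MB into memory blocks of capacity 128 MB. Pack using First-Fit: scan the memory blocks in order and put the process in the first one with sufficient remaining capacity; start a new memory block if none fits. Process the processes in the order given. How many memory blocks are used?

P1 (19 MB) → memory block 1 (remaining 109 MB)
P2 (34 MB) → memory block 1 (remaining 75 MB)
P3 (13 MB) → memory block 1 (remaining 62 MB)
P4 (96 MB) → memory block 2 (remaining 32 MB)
P5 (75 MB) → memory block 3 (remaining 53 MB)
P6 (35 MB) → memory block 1 (remaining 27 MB)
P7 (12 MB) → memory block 1 (remaining 15 MB)
P8 (24 MB) → memory block 2 (remaining 8 MB)
P9 (68 MB) → memory block 4 (remaining 60 MB)
P10 (96 MB) → memory block 5 (remaining 32 MB)
P11 (34 MB) → memory block 3 (remaining 19 MB)
P12 (27 MB) → memory block 4 (remaining 33 MB)
P13 (68 MB) → memory block 6 (remaining 60 MB)
P14 (69 MB) → memory block 7 (remaining 59 MB)
P15 (34 MB) → memory block 6 (remaining 26 MB)
P16 (66 MB) → memory block 8 (remaining 62 MB)
P17 (76 MB) → memory block 9 (remaining 52 MB)

9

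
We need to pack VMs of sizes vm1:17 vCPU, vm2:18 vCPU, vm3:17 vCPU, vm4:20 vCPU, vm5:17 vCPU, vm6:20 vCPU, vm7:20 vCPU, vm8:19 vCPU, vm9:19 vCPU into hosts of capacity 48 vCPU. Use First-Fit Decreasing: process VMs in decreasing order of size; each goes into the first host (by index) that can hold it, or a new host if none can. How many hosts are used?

5 hosts

Sorted descending: 20, 20, 20, 19, 19, 18, 17, 17, 17.
Put 20 vCPU in host 1; 28 vCPU remain.
Put 20 vCPU in host 1; 8 vCPU remain.
Put 20 vCPU in host 2; 28 vCPU remain.
Put 19 vCPU in host 2; 9 vCPU remain.
Put 19 vCPU in host 3; 29 vCPU remain.
Put 18 vCPU in host 3; 11 vCPU remain.
Put 17 vCPU in host 4; 31 vCPU remain.
Put 17 vCPU in host 4; 14 vCPU remain.
Put 17 vCPU in host 5; 31 vCPU remain.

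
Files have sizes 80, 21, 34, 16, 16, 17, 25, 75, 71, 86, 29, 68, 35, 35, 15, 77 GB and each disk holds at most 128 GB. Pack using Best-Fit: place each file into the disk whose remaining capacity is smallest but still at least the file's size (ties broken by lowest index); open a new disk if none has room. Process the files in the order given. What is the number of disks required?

7

80 GB → disk 1 (remaining 48 GB)
21 GB → disk 1 (remaining 27 GB)
34 GB → disk 2 (remaining 94 GB)
16 GB → disk 1 (remaining 11 GB)
16 GB → disk 2 (remaining 78 GB)
17 GB → disk 2 (remaining 61 GB)
25 GB → disk 2 (remaining 36 GB)
75 GB → disk 3 (remaining 53 GB)
71 GB → disk 4 (remaining 57 GB)
86 GB → disk 5 (remaining 42 GB)
29 GB → disk 2 (remaining 7 GB)
68 GB → disk 6 (remaining 60 GB)
35 GB → disk 5 (remaining 7 GB)
35 GB → disk 3 (remaining 18 GB)
15 GB → disk 3 (remaining 3 GB)
77 GB → disk 7 (remaining 51 GB)
Final disks: [80,21,16] [34,16,17,25,29] [75,35,15] [71] [86,35] [68] [77].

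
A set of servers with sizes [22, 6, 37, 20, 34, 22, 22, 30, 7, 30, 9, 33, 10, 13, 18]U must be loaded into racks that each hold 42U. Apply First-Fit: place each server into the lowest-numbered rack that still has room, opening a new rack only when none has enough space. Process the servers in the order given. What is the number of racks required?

rack 1: place 22U, 20U left
rack 1: place 6U, 14U left
rack 2: place 37U, 5U left
rack 3: place 20U, 22U left
rack 4: place 34U, 8U left
rack 3: place 22U, 0U left
rack 5: place 22U, 20U left
rack 6: place 30U, 12U left
rack 1: place 7U, 7U left
rack 7: place 30U, 12U left
rack 5: place 9U, 11U left
rack 8: place 33U, 9U left
rack 5: place 10U, 1U left
rack 9: place 13U, 29U left
rack 9: place 18U, 11U left
Final racks: [22,6,7] [37] [20,22] [34] [22,9,10] [30] [30] [33] [13,18].

9 racks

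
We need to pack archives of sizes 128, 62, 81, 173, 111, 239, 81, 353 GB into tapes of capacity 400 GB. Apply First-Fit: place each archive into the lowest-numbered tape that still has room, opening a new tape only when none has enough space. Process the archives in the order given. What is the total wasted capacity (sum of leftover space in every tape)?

128 GB → tape 1 (remaining 272 GB)
62 GB → tape 1 (remaining 210 GB)
81 GB → tape 1 (remaining 129 GB)
173 GB → tape 2 (remaining 227 GB)
111 GB → tape 1 (remaining 18 GB)
239 GB → tape 3 (remaining 161 GB)
81 GB → tape 2 (remaining 146 GB)
353 GB → tape 4 (remaining 47 GB)
4 tapes × 400 GB = 1600 GB; used 1228 GB; unused 372 GB.

372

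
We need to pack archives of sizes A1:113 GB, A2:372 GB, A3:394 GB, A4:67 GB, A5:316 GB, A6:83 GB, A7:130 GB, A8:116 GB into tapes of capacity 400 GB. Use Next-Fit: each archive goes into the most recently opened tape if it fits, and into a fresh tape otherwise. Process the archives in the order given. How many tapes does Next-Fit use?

5 tapes

tape 1: place A1 (113 GB), 287 GB left
tape 2: place A2 (372 GB), 28 GB left
tape 3: place A3 (394 GB), 6 GB left
tape 4: place A4 (67 GB), 333 GB left
tape 4: place A5 (316 GB), 17 GB left
tape 5: place A6 (83 GB), 317 GB left
tape 5: place A7 (130 GB), 187 GB left
tape 5: place A8 (116 GB), 71 GB left
Final tapes: [113] [372] [394] [67,316] [83,130,116].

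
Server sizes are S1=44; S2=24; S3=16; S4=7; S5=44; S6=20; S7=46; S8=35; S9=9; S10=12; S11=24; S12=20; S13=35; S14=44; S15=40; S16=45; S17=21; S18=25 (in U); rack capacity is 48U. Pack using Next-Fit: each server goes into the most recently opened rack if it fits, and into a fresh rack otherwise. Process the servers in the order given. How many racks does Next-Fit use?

rack 1: place S1 (44U), 4U left
rack 2: place S2 (24U), 24U left
rack 2: place S3 (16U), 8U left
rack 2: place S4 (7U), 1U left
rack 3: place S5 (44U), 4U left
rack 4: place S6 (20U), 28U left
rack 5: place S7 (46U), 2U left
rack 6: place S8 (35U), 13U left
rack 6: place S9 (9U), 4U left
rack 7: place S10 (12U), 36U left
rack 7: place S11 (24U), 12U left
rack 8: place S12 (20U), 28U left
rack 9: place S13 (35U), 13U left
rack 10: place S14 (44U), 4U left
rack 11: place S15 (40U), 8U left
rack 12: place S16 (45U), 3U left
rack 13: place S17 (21U), 27U left
rack 13: place S18 (25U), 2U left
Final racks: [44] [24,16,7] [44] [20] [46] [35,9] [12,24] [20] [35] [44] [40] [45] [21,25].

13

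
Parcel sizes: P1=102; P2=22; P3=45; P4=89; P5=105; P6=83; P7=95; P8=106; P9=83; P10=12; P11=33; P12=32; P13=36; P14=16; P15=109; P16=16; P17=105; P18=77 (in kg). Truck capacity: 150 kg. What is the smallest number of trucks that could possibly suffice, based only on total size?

Total size = 102 + 22 + 45 + 89 + 105 + 83 + 95 + 106 + 83 + 12 + 33 + 32 + 36 + 16 + 109 + 16 + 105 + 77 = 1166 kg.
⌈1166 / 150⌉ = 8.

8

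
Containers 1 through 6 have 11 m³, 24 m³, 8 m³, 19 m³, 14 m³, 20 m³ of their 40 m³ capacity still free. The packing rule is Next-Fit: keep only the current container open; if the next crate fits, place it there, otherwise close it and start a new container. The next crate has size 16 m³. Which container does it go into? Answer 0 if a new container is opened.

Next-Fit only looks at container 6, which has 20 m³ free.
16 m³ fits there.

6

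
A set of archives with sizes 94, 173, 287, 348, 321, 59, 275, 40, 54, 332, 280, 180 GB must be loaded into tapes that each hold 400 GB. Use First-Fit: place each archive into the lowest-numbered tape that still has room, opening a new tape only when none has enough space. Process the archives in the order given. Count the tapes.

94 GB → tape 1 (remaining 306 GB)
173 GB → tape 1 (remaining 133 GB)
287 GB → tape 2 (remaining 113 GB)
348 GB → tape 3 (remaining 52 GB)
321 GB → tape 4 (remaining 79 GB)
59 GB → tape 1 (remaining 74 GB)
275 GB → tape 5 (remaining 125 GB)
40 GB → tape 1 (remaining 34 GB)
54 GB → tape 2 (remaining 59 GB)
332 GB → tape 6 (remaining 68 GB)
280 GB → tape 7 (remaining 120 GB)
180 GB → tape 8 (remaining 220 GB)

8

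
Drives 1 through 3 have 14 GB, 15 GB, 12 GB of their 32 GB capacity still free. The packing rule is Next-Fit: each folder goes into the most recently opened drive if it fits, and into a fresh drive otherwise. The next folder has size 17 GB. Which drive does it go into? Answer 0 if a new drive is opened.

Next-Fit only looks at drive 3, which has 12 GB free.
17 GB does not fit, so a new drive is opened.

0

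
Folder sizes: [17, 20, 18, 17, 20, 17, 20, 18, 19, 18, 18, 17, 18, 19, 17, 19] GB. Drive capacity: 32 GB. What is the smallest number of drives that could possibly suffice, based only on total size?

Total size = 17 + 20 + 18 + 17 + 20 + 17 + 20 + 18 + 19 + 18 + 18 + 17 + 18 + 19 + 17 + 19 = 292 GB.
⌈292 / 32⌉ = 10.

10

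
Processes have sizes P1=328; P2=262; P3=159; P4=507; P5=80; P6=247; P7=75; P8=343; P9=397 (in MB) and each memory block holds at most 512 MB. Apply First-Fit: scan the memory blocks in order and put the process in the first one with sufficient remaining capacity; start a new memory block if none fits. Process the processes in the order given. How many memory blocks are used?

Put P1 (328 MB) in memory block 1; 184 MB remain.
Put P2 (262 MB) in memory block 2; 250 MB remain.
Put P3 (159 MB) in memory block 1; 25 MB remain.
Put P4 (507 MB) in memory block 3; 5 MB remain.
Put P5 (80 MB) in memory block 2; 170 MB remain.
Put P6 (247 MB) in memory block 4; 265 MB remain.
Put P7 (75 MB) in memory block 2; 95 MB remain.
Put P8 (343 MB) in memory block 5; 169 MB remain.
Put P9 (397 MB) in memory block 6; 115 MB remain.

6 memory blocks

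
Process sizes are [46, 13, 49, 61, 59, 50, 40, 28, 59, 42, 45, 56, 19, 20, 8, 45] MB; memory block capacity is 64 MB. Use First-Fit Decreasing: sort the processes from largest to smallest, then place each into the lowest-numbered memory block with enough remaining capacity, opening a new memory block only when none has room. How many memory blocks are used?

12

Sorted descending: 61, 59, 59, 56, 50, 49, 46, 45, 45, 42, 40, 28, 20, 19, 13, 8.
memory block 1: place 61 MB, 3 MB left
memory block 2: place 59 MB, 5 MB left
memory block 3: place 59 MB, 5 MB left
memory block 4: place 56 MB, 8 MB left
memory block 5: place 50 MB, 14 MB left
memory block 6: place 49 MB, 15 MB left
memory block 7: place 46 MB, 18 MB left
memory block 8: place 45 MB, 19 MB left
memory block 9: place 45 MB, 19 MB left
memory block 10: place 42 MB, 22 MB left
memory block 11: place 40 MB, 24 MB left
memory block 12: place 28 MB, 36 MB left
memory block 10: place 20 MB, 2 MB left
memory block 8: place 19 MB, 0 MB left
memory block 5: place 13 MB, 1 MB left
memory block 4: place 8 MB, 0 MB left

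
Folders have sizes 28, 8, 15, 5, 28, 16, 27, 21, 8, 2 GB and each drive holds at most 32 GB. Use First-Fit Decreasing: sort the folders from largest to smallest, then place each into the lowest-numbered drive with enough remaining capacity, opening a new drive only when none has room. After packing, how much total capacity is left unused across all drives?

Sorted descending: 28, 28, 27, 21, 16, 15, 8, 8, 5, 2.
drive 1: place 28 GB, 4 GB left
drive 2: place 28 GB, 4 GB left
drive 3: place 27 GB, 5 GB left
drive 4: place 21 GB, 11 GB left
drive 5: place 16 GB, 16 GB left
drive 5: place 15 GB, 1 GB left
drive 4: place 8 GB, 3 GB left
drive 6: place 8 GB, 24 GB left
drive 3: place 5 GB, 0 GB left
drive 1: place 2 GB, 2 GB left
6 drives × 32 GB = 192 GB; used 158 GB; unused 34 GB.

34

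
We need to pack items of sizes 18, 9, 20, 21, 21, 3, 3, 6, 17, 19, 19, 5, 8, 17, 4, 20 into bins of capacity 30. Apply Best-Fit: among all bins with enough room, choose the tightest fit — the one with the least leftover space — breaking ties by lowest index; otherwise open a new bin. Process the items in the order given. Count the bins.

Put 18 in bin 1; 12 remain.
Put 9 in bin 1; 3 remain.
Put 20 in bin 2; 10 remain.
Put 21 in bin 3; 9 remain.
Put 21 in bin 4; 9 remain.
Put 3 in bin 1; 0 remain.
Put 3 in bin 3; 6 remain.
Put 6 in bin 3; 0 remain.
Put 17 in bin 5; 13 remain.
Put 19 in bin 6; 11 remain.
Put 19 in bin 7; 11 remain.
Put 5 in bin 4; 4 remain.
Put 8 in bin 2; 2 remain.
Put 17 in bin 8; 13 remain.
Put 4 in bin 4; 0 remain.
Put 20 in bin 9; 10 remain.
Final bins: [18,9,3] [20,8] [21,3,6] [21,5,4] [17] [19] [19] [17] [20].

9 bins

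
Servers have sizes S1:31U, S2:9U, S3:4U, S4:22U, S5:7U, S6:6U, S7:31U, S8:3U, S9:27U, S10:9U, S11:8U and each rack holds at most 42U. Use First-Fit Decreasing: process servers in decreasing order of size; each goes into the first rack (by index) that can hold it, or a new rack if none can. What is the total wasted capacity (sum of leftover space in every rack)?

Sorted descending: 31, 31, 27, 22, 9, 9, 8, 7, 6, 4, 3.
31U → rack 1 (remaining 11U)
31U → rack 2 (remaining 11U)
27U → rack 3 (remaining 15U)
22U → rack 4 (remaining 20U)
9U → rack 1 (remaining 2U)
9U → rack 2 (remaining 2U)
8U → rack 3 (remaining 7U)
7U → rack 3 (remaining 0U)
6U → rack 4 (remaining 14U)
4U → rack 4 (remaining 10U)
3U → rack 4 (remaining 7U)
4 racks × 42U = 168U; used 157U; unused 11U.

11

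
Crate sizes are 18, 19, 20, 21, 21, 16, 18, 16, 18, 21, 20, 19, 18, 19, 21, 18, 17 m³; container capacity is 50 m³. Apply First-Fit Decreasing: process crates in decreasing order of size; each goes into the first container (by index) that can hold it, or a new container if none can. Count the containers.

8 containers

Sorted descending: 21, 21, 21, 21, 20, 20, 19, 19, 19, 18, 18, 18, 18, 18, 17, 16, 16.
21 m³ → container 1 (remaining 29 m³)
21 m³ → container 1 (remaining 8 m³)
21 m³ → container 2 (remaining 29 m³)
21 m³ → container 2 (remaining 8 m³)
20 m³ → container 3 (remaining 30 m³)
20 m³ → container 3 (remaining 10 m³)
19 m³ → container 4 (remaining 31 m³)
19 m³ → container 4 (remaining 12 m³)
19 m³ → container 5 (remaining 31 m³)
18 m³ → container 5 (remaining 13 m³)
18 m³ → container 6 (remaining 32 m³)
18 m³ → container 6 (remaining 14 m³)
18 m³ → container 7 (remaining 32 m³)
18 m³ → container 7 (remaining 14 m³)
17 m³ → container 8 (remaining 33 m³)
16 m³ → container 8 (remaining 17 m³)
16 m³ → container 8 (remaining 1 m³)
Final containers: [21,21] [21,21] [20,20] [19,19] [19,18] [18,18] [18,18] [17,16,16].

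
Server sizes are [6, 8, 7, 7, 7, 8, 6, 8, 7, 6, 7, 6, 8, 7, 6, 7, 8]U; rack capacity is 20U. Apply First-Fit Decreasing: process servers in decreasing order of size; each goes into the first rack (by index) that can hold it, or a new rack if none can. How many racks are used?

7

Sorted descending: 8, 8, 8, 8, 8, 7, 7, 7, 7, 7, 7, 7, 6, 6, 6, 6, 6.
8U → rack 1 (remaining 12U)
8U → rack 1 (remaining 4U)
8U → rack 2 (remaining 12U)
8U → rack 2 (remaining 4U)
8U → rack 3 (remaining 12U)
7U → rack 3 (remaining 5U)
7U → rack 4 (remaining 13U)
7U → rack 4 (remaining 6U)
7U → rack 5 (remaining 13U)
7U → rack 5 (remaining 6U)
7U → rack 6 (remaining 13U)
7U → rack 6 (remaining 6U)
6U → rack 4 (remaining 0U)
6U → rack 5 (remaining 0U)
6U → rack 6 (remaining 0U)
6U → rack 7 (remaining 14U)
6U → rack 7 (remaining 8U)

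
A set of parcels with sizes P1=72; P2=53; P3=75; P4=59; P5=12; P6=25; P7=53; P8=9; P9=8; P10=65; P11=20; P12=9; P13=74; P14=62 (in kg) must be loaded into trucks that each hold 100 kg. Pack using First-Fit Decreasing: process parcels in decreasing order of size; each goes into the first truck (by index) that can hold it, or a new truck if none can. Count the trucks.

8

Sorted descending: 75, 74, 72, 65, 62, 59, 53, 53, 25, 20, 12, 9, 9, 8.
truck 1: place 75 kg, 25 kg left
truck 2: place 74 kg, 26 kg left
truck 3: place 72 kg, 28 kg left
truck 4: place 65 kg, 35 kg left
truck 5: place 62 kg, 38 kg left
truck 6: place 59 kg, 41 kg left
truck 7: place 53 kg, 47 kg left
truck 8: place 53 kg, 47 kg left
truck 1: place 25 kg, 0 kg left
truck 2: place 20 kg, 6 kg left
truck 3: place 12 kg, 16 kg left
truck 3: place 9 kg, 7 kg left
truck 4: place 9 kg, 26 kg left
truck 4: place 8 kg, 18 kg left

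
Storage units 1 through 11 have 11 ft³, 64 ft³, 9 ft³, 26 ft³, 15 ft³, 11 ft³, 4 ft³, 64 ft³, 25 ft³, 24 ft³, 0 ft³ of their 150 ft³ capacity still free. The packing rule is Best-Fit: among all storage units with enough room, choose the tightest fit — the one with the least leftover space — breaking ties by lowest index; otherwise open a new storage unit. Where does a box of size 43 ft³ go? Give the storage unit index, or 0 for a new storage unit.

2

Storage units with room: storage unit 2 (64 ft³), storage unit 8 (64 ft³).
Tightest fit is storage unit 2 with 64 ft³ free.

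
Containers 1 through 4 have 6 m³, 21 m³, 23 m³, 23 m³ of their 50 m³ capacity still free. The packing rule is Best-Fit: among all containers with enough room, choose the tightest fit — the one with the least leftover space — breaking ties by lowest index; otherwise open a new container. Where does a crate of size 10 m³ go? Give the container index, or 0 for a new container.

2

Containers with room: container 2 (21 m³), container 3 (23 m³), container 4 (23 m³).
Tightest fit is container 2 with 21 m³ free.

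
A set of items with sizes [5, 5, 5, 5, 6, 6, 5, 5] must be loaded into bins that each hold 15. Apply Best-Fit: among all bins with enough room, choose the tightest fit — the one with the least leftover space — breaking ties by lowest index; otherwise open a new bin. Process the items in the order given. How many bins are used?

Put 5 in bin 1; 10 remain.
Put 5 in bin 1; 5 remain.
Put 5 in bin 1; 0 remain.
Put 5 in bin 2; 10 remain.
Put 6 in bin 2; 4 remain.
Put 6 in bin 3; 9 remain.
Put 5 in bin 3; 4 remain.
Put 5 in bin 4; 10 remain.

4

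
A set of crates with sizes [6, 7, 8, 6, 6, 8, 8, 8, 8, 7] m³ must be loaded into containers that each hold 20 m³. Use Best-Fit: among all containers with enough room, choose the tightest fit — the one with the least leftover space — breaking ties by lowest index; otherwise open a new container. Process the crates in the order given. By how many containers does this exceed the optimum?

1

Best-Fit: [6,7,6] [8,6] [8,8] [8,8] [7] → 5 containers.
Total size 72 m³; any packing needs at least ⌈72/20⌉ = 4 containers.
An optimal packing achieves that bound: [8,8] [8,8] [8,6,6] [7,7,6] → 4 containers.
Excess: 5 − 4 = 1.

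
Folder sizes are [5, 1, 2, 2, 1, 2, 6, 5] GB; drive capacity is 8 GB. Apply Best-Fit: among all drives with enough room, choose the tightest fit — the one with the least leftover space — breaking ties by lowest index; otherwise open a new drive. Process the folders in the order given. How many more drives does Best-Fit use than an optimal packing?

Best-Fit: [5,1,2] [2,1,2] [6] [5] → 4 drives.
Total size 24 GB; any packing needs at least ⌈24/8⌉ = 3 drives.
An optimal packing achieves that bound: [6,2] [5,2,1] [5,2,1] → 3 drives.
Excess: 4 − 3 = 1.

1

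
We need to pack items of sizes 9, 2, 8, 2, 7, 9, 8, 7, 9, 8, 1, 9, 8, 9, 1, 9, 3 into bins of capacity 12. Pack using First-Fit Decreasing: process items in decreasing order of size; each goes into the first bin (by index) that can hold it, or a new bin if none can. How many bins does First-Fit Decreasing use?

Sorted descending: 9, 9, 9, 9, 9, 9, 8, 8, 8, 8, 7, 7, 3, 2, 2, 1, 1.
bin 1: place 9, 3 left
bin 2: place 9, 3 left
bin 3: place 9, 3 left
bin 4: place 9, 3 left
bin 5: place 9, 3 left
bin 6: place 9, 3 left
bin 7: place 8, 4 left
bin 8: place 8, 4 left
bin 9: place 8, 4 left
bin 10: place 8, 4 left
bin 11: place 7, 5 left
bin 12: place 7, 5 left
bin 1: place 3, 0 left
bin 2: place 2, 1 left
bin 3: place 2, 1 left
bin 2: place 1, 0 left
bin 3: place 1, 0 left
Final bins: [9,3] [9,2,1] [9,2,1] [9] [9] [9] [8] [8] [8] [8] [7] [7].

12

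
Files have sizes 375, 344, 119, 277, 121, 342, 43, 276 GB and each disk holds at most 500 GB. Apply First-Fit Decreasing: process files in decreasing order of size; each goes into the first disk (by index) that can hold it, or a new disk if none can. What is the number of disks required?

5 disks

Sorted descending: 375, 344, 342, 277, 276, 121, 119, 43.
Put 375 GB in disk 1; 125 GB remain.
Put 344 GB in disk 2; 156 GB remain.
Put 342 GB in disk 3; 158 GB remain.
Put 277 GB in disk 4; 223 GB remain.
Put 276 GB in disk 5; 224 GB remain.
Put 121 GB in disk 1; 4 GB remain.
Put 119 GB in disk 2; 37 GB remain.
Put 43 GB in disk 3; 115 GB remain.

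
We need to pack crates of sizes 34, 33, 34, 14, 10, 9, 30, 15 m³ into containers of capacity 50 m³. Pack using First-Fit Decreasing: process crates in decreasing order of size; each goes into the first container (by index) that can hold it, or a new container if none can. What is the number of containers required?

Sorted descending: 34, 34, 33, 30, 15, 14, 10, 9.
Put 34 m³ in container 1; 16 m³ remain.
Put 34 m³ in container 2; 16 m³ remain.
Put 33 m³ in container 3; 17 m³ remain.
Put 30 m³ in container 4; 20 m³ remain.
Put 15 m³ in container 1; 1 m³ remain.
Put 14 m³ in container 2; 2 m³ remain.
Put 10 m³ in container 3; 7 m³ remain.
Put 9 m³ in container 4; 11 m³ remain.

4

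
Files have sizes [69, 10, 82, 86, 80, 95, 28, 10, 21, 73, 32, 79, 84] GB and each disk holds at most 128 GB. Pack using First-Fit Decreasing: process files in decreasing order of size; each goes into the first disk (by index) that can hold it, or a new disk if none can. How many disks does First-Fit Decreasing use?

Sorted descending: 95, 86, 84, 82, 80, 79, 73, 69, 32, 28, 21, 10, 10.
Put 95 GB in disk 1; 33 GB remain.
Put 86 GB in disk 2; 42 GB remain.
Put 84 GB in disk 3; 44 GB remain.
Put 82 GB in disk 4; 46 GB remain.
Put 80 GB in disk 5; 48 GB remain.
Put 79 GB in disk 6; 49 GB remain.
Put 73 GB in disk 7; 55 GB remain.
Put 69 GB in disk 8; 59 GB remain.
Put 32 GB in disk 1; 1 GB remain.
Put 28 GB in disk 2; 14 GB remain.
Put 21 GB in disk 3; 23 GB remain.
Put 10 GB in disk 2; 4 GB remain.
Put 10 GB in disk 3; 13 GB remain.

8 disks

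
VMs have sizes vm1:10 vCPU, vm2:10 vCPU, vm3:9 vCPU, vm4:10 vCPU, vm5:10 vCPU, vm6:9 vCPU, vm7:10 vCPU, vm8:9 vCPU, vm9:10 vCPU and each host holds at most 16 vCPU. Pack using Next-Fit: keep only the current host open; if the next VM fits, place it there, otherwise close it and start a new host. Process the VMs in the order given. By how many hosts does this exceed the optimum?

Next-Fit: [10] [10] [9] [10] [10] [9] [10] [9] [10] → 9 hosts.
9 VMs exceed 8 vCPU (half the capacity), and no two of those can share a host, so at least 9 hosts are needed.
So 9 is already optimal.

0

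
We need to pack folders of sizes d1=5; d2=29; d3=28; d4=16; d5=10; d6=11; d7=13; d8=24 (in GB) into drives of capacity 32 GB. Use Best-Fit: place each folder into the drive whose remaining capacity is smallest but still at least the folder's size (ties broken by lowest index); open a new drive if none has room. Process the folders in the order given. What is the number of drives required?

drive 1: place d1 (5 GB), 27 GB left
drive 2: place d2 (29 GB), 3 GB left
drive 3: place d3 (28 GB), 4 GB left
drive 1: place d4 (16 GB), 11 GB left
drive 1: place d5 (10 GB), 1 GB left
drive 4: place d6 (11 GB), 21 GB left
drive 4: place d7 (13 GB), 8 GB left
drive 5: place d8 (24 GB), 8 GB left
Final drives: [5,16,10] [29] [28] [11,13] [24].

5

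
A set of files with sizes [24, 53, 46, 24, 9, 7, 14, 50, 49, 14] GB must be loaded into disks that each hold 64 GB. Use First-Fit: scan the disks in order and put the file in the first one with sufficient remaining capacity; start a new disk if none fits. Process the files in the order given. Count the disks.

5 disks

disk 1: place 24 GB, 40 GB left
disk 2: place 53 GB, 11 GB left
disk 3: place 46 GB, 18 GB left
disk 1: place 24 GB, 16 GB left
disk 1: place 9 GB, 7 GB left
disk 1: place 7 GB, 0 GB left
disk 3: place 14 GB, 4 GB left
disk 4: place 50 GB, 14 GB left
disk 5: place 49 GB, 15 GB left
disk 4: place 14 GB, 0 GB left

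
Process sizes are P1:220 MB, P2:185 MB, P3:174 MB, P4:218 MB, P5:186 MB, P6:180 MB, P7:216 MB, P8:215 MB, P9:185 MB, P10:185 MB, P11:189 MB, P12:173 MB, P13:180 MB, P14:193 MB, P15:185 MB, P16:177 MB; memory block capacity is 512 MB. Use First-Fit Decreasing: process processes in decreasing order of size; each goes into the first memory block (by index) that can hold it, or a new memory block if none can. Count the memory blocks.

8

Sorted descending: 220, 218, 216, 215, 193, 189, 186, 185, 185, 185, 185, 180, 180, 177, 174, 173.
Put 220 MB in memory block 1; 292 MB remain.
Put 218 MB in memory block 1; 74 MB remain.
Put 216 MB in memory block 2; 296 MB remain.
Put 215 MB in memory block 2; 81 MB remain.
Put 193 MB in memory block 3; 319 MB remain.
Put 189 MB in memory block 3; 130 MB remain.
Put 186 MB in memory block 4; 326 MB remain.
Put 185 MB in memory block 4; 141 MB remain.
Put 185 MB in memory block 5; 327 MB remain.
Put 185 MB in memory block 5; 142 MB remain.
Put 185 MB in memory block 6; 327 MB remain.
Put 180 MB in memory block 6; 147 MB remain.
Put 180 MB in memory block 7; 332 MB remain.
Put 177 MB in memory block 7; 155 MB remain.
Put 174 MB in memory block 8; 338 MB remain.
Put 173 MB in memory block 8; 165 MB remain.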